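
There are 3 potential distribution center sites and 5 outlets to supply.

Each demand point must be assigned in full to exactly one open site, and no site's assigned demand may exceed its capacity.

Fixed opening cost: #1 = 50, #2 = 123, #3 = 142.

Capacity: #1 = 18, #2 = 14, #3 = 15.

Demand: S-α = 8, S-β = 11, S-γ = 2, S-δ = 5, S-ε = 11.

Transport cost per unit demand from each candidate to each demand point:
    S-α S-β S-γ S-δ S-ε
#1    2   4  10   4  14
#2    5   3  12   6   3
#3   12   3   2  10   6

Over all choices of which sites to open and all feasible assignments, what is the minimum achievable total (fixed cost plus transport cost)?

421

Open {#1, #2, #3}; cheapest assignment that respects the capacities:
  #1 (cap 18, load 13): S-α, S-δ — cost 8×2 + 5×4 = 36
  #2 (cap 14, load 11): S-ε — cost 11×3 = 33
  #3 (cap 15, load 13): S-β, S-γ — cost 11×3 + 2×2 = 37
  Shipping 106, fixed 315 → total 421.
  Any other capacity-feasible assignment to {#1, #2, #3} ships for at least 106.
Total demand is 37 and no other set of sites has combined capacity ≥ 37, so {#1, #2, #3} is the only feasible choice of open sites. Minimum: 421.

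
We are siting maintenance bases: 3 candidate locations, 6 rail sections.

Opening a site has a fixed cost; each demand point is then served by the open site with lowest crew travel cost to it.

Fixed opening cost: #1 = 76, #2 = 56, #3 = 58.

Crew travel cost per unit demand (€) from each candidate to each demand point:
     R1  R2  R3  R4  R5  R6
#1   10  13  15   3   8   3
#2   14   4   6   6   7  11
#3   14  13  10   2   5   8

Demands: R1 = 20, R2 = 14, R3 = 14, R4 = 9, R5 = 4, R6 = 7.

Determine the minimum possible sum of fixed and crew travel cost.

Open {#1, #2}: assign each demand point to its cheapest open site.
  R1→#1 20×10=200, R2→#2 14×4=56, R3→#2 14×6=84, R4→#1 9×3=27, R5→#2 4×7=28, R6→#1 7×3=21
  crew travel cost 416, fixed 132 → total 548.
Compare {#1, #2, #3}: crew travel cost 399 + fixed 190 = 589.
Compare {#2, #3}: crew travel cost 514 + fixed 114 = 628.
Compare {#2}: crew travel cost 579 + fixed 56 = 635.
All other subsets cost ≥ 589. Minimum total cost: 548.

548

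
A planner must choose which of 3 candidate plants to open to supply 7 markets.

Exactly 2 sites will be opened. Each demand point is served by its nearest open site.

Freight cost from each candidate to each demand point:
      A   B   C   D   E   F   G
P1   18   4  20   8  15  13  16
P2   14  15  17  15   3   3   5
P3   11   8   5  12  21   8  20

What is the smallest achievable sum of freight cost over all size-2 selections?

Open {P2, P3}.
  A→P3 11, B→P3 8, C→P3 5, D→P3 12, E→P2 3, F→P2 3, G→P2 5  ⇒ total 47.
Compare {P1, P2}: total 54.
Compare {P1, P3}: total 67.

47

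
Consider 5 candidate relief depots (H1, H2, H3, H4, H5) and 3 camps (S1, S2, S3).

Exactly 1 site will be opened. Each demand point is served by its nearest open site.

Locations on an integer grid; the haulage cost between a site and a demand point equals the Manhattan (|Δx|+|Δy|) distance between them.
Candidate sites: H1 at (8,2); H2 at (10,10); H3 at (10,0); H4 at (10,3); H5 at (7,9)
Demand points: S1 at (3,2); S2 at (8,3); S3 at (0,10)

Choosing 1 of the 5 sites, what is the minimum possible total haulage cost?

Open {H1}.
  S1→H1 5, S2→H1 1, S3→H1 16  ⇒ total 22.
Compare {H5}: total 26.
Compare {H4}: total 27.
No size-1 selection does better; minimum is 22.

22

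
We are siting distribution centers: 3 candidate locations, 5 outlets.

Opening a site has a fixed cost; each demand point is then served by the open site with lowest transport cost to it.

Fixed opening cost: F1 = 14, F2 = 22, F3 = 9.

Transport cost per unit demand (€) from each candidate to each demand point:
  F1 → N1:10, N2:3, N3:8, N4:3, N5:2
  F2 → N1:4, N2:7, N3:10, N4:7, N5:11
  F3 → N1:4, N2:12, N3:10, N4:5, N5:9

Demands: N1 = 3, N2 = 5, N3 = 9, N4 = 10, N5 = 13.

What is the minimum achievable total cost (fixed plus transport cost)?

178

Open {F1, F3}: assign each demand point to its cheapest open site.
  N1→F3 3×4=12, N2→F1 5×3=15, N3→F1 9×8=72, N4→F1 10×3=30, N5→F1 13×2=26
  transport cost 155, fixed 23 → total 178.
Compare {F1}: transport cost 173 + fixed 14 = 187.
Compare {F1, F2}: transport cost 155 + fixed 36 = 191.
Compare {F1, F2, F3}: transport cost 155 + fixed 45 = 200.
All other subsets cost ≥ 187. Minimum total cost: 178.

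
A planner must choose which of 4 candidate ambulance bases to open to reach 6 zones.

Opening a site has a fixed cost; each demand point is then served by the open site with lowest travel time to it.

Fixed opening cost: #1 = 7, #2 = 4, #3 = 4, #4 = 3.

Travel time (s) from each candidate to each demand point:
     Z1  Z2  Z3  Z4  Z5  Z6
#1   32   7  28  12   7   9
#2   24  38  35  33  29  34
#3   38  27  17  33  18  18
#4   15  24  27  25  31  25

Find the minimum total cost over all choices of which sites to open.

Open {#1, #3, #4}: assign each demand point to its cheapest open site.
  Z1→#4 15, Z2→#1 7, Z3→#3 17, Z4→#1 12, Z5→#1 7, Z6→#1 9
  travel time 67, fixed 14 → total 81.
Compare {#1, #2, #3, #4}: travel time 67 + fixed 18 = 85.
Compare {#1, #4}: travel time 77 + fixed 10 = 87.
Compare {#1, #2, #3}: travel time 76 + fixed 15 = 91.
All other subsets cost ≥ 85. Minimum total cost: 81.

81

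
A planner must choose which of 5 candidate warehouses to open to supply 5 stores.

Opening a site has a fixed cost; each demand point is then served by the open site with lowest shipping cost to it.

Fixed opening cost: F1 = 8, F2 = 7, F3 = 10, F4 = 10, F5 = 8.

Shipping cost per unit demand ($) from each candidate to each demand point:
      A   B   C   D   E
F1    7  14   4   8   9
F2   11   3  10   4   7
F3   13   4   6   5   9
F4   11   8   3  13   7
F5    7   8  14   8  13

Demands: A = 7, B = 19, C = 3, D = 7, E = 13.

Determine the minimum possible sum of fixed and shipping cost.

252

Open {F1, F2}: assign each demand point to its cheapest open site.
  A→F1 7×7=49, B→F2 19×3=57, C→F1 3×4=12, D→F2 7×4=28, E→F2 13×7=91
  shipping cost 237, fixed 15 → total 252.
Compare {F1, F2, F4}: shipping cost 234 + fixed 25 = 259.
Compare {F2, F4, F5}: shipping cost 234 + fixed 25 = 259.
Compare {F1, F2, F5}: shipping cost 237 + fixed 23 = 260.
All other subsets cost ≥ 259. Minimum total cost: 252.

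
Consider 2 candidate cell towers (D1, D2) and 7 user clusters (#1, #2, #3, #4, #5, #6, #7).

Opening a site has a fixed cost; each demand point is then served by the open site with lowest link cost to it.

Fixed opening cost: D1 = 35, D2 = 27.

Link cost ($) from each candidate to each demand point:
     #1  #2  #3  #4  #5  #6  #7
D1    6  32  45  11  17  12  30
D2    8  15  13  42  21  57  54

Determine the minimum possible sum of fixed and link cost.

166

Open {D1, D2}: assign each demand point to its cheapest open site.
  #1→D1 6, #2→D2 15, #3→D2 13, #4→D1 11, #5→D1 17, #6→D1 12, #7→D1 30
  link cost 104, fixed 62 → total 166.
Compare {D1}: link cost 153 + fixed 35 = 188.
Compare {D2}: link cost 210 + fixed 27 = 237.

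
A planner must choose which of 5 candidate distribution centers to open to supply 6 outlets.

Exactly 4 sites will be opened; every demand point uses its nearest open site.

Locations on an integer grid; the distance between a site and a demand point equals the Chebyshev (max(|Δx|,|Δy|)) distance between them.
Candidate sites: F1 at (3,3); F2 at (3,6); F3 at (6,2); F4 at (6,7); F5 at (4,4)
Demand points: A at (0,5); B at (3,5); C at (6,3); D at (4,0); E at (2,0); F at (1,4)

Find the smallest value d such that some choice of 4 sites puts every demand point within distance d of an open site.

3

Open {F1, F2, F3, F4}.
  Farthest demand point is A at distance 3 (to F1); all others are ≤ 3.
With {F1, F2, F3, F5} the worst case is 3.
With {F1, F2, F4, F5} the worst case is 3.
No size-4 selection achieves below 3.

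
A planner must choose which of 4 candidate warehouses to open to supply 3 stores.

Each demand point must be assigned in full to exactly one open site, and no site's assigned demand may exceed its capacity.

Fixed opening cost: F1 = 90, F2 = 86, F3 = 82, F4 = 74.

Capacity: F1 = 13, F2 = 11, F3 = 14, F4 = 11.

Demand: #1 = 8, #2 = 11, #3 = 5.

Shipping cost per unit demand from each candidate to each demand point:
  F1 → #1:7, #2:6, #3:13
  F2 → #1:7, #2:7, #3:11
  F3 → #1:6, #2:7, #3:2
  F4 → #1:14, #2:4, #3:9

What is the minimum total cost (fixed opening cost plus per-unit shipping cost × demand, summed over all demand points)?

Open {F3, F4}; cheapest assignment that respects the capacities:
  F3 (cap 14, load 13): #1, #3 — cost 8×6 + 5×2 = 58
  F4 (cap 11, load 11): #2 — cost 11×4 = 44
  Shipping 102, fixed 156 → total 258.
  Any other capacity-feasible assignment to {F3, F4} ships for at least 102.
Compare {F1, F3}: its best feasible assignment gives total 296.
Compare {F2, F3}: its best feasible assignment gives total 303.
Every other set of open sites that can feasibly serve all demand totals ≥ 296 even under its best assignment. Minimum: 258.

258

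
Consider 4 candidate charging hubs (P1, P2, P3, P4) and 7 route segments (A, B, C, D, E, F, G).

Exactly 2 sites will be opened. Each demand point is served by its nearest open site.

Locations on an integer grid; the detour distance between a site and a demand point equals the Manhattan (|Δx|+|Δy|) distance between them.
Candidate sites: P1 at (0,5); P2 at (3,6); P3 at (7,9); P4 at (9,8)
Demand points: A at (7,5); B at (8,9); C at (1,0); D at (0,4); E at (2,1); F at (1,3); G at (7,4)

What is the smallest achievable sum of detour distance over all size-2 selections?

26

Open {P1, P3}.
  A→P3 4, B→P3 1, C→P1 6, D→P1 1, E→P1 6, F→P1 3, G→P3 5  ⇒ total 26.
Compare {P1, P4}: total 29.
Compare {P2, P3}: total 34.
No size-2 selection does better; minimum is 26.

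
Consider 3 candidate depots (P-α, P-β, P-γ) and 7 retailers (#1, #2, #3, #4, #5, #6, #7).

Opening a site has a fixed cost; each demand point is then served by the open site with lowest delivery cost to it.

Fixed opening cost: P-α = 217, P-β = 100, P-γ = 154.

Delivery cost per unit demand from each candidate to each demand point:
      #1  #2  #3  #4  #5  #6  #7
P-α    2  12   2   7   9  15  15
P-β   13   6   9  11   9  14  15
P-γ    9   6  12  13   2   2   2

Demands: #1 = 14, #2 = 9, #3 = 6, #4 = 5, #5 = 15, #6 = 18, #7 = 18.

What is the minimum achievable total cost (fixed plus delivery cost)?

573

Open {P-γ}: assign each demand point to its cheapest open site.
  #1→P-γ 14×9=126, #2→P-γ 9×6=54, #3→P-γ 6×12=72, #4→P-γ 5×13=65, #5→P-γ 15×2=30, #6→P-γ 18×2=36, #7→P-γ 18×2=36
  delivery cost 419, fixed 154 → total 573.
Compare {P-α, P-γ}: delivery cost 231 + fixed 371 = 602.
Compare {P-β, P-γ}: delivery cost 391 + fixed 254 = 645.
Compare {P-α, P-β, P-γ}: delivery cost 231 + fixed 471 = 702.
All other subsets cost ≥ 602. Minimum total cost: 573.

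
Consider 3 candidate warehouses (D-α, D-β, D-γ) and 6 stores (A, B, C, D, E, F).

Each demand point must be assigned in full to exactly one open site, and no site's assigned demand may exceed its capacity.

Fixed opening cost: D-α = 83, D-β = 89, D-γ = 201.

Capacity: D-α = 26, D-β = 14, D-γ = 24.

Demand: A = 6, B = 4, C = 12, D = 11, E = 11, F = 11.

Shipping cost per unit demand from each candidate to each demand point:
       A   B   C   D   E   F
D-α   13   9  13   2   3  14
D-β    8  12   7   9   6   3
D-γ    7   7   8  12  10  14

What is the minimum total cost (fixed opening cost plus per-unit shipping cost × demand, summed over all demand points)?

627

Open {D-α, D-β, D-γ}; cheapest assignment that respects the capacities:
  D-α (cap 26, load 22): D, E — cost 11×2 + 11×3 = 55
  D-β (cap 14, load 11): F — cost 11×3 = 33
  D-γ (cap 24, load 22): A, B, C — cost 6×7 + 4×7 + 12×8 = 166
  Shipping 254, fixed 373 → total 627.
  Any other capacity-feasible assignment to {D-α, D-β, D-γ} ships for at least 254.
Total demand is 55 and no other set of sites has combined capacity ≥ 55, so {D-α, D-β, D-γ} is the only feasible choice of open sites. Minimum: 627.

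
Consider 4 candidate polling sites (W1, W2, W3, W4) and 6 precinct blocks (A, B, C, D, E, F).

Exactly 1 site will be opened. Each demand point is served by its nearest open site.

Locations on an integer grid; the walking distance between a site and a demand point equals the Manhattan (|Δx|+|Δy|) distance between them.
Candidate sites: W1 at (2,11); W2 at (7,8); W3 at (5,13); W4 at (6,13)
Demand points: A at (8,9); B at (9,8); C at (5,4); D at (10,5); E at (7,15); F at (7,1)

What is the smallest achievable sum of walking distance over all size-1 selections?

30

Open {W2}.
  A→W2 2, B→W2 2, C→W2 6, D→W2 6, E→W2 7, F→W2 7  ⇒ total 30.
Compare {W4}: total 52.
Compare {W3}: total 56.
No size-1 selection does better; minimum is 30.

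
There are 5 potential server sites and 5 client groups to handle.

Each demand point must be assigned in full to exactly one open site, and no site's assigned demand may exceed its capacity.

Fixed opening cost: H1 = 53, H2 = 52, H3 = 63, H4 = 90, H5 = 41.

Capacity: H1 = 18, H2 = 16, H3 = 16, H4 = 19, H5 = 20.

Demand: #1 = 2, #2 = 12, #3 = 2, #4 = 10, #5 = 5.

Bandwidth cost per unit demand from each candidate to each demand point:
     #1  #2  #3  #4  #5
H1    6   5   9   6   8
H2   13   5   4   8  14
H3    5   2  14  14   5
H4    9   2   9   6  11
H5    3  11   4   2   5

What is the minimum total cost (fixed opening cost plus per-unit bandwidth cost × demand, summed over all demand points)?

Open {H3, H5}; cheapest assignment that respects the capacities:
  H3 (cap 16, load 12): #2 — cost 12×2 = 24
  H5 (cap 20, load 19): #1, #3, #4, #5 — cost 2×3 + 2×4 + 10×2 + 5×5 = 59
  Shipping 83, fixed 104 → total 187.
  Any other capacity-feasible assignment to {H3, H5} ships for at least 83.
Compare {H2, H5}: its best feasible assignment gives total 212.
Compare {H1, H5}: its best feasible assignment gives total 213.
Every other set of open sites that can feasibly serve all demand totals ≥ 212 even under its best assignment. Minimum: 187.

187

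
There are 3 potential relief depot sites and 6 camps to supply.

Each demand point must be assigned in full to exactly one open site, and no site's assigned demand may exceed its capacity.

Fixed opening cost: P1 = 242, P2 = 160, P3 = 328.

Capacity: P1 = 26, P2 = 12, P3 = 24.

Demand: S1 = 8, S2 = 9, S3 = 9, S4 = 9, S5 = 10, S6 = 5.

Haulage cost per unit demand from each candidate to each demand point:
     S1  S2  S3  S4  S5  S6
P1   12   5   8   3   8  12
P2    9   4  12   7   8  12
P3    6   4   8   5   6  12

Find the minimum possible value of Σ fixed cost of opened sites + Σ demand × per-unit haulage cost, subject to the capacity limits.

Open {P1, P3}; cheapest assignment that respects the capacities:
  P1 (cap 26, load 26): S1, S3, S4 — cost 8×12 + 9×8 + 9×3 = 195
  P3 (cap 24, load 24): S2, S5, S6 — cost 9×4 + 10×6 + 5×12 = 156
  Shipping 351, fixed 570 → total 921.
  Any other capacity-feasible assignment to {P1, P3} ships for at least 351.
Compare {P1, P2, P3}: its best feasible assignment gives total 1033.
Every other set of open sites that can feasibly serve all demand totals ≥ 1033 even under its best assignment. Minimum: 921.

921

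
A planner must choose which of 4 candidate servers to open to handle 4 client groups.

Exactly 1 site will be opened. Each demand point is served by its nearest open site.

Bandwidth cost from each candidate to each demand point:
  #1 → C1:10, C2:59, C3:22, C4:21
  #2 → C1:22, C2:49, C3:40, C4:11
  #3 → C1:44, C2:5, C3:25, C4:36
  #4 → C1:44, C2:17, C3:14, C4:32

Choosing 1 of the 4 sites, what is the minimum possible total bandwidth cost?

Open {#4}.
  C1→#4 44, C2→#4 17, C3→#4 14, C4→#4 32  ⇒ total 107.
Compare {#3}: total 110.
Compare {#1}: total 112.
No size-1 selection does better; minimum is 107.

107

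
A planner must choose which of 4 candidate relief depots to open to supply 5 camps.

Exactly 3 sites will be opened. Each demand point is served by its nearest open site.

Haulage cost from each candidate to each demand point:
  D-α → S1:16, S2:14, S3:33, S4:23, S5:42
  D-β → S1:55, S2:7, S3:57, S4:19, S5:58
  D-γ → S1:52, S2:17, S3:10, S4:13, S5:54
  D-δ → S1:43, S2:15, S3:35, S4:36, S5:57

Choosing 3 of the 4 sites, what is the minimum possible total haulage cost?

88

Open {D-α, D-β, D-γ}.
  S1→D-α 16, S2→D-β 7, S3→D-γ 10, S4→D-γ 13, S5→D-α 42  ⇒ total 88.
Compare {D-α, D-γ, D-δ}: total 95.
Compare {D-α, D-β, D-δ}: total 117.
No size-3 selection does better; minimum is 88.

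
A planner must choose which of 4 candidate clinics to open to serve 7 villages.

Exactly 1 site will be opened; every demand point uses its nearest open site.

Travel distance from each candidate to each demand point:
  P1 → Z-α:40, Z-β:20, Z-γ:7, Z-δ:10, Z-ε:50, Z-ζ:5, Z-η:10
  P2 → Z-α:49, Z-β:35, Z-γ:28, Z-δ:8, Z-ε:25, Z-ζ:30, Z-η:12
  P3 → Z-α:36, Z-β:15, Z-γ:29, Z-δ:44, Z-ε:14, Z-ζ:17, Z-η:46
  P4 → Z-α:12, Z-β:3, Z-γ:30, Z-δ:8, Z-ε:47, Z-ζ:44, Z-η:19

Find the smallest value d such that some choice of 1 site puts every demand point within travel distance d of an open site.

46

Open {P3}.
  Farthest demand point is Z-η at travel distance 46 (to P3); all others are ≤ 46.
With {P4} the worst case is 47.
With {P2} the worst case is 49.
No size-1 selection achieves below 46.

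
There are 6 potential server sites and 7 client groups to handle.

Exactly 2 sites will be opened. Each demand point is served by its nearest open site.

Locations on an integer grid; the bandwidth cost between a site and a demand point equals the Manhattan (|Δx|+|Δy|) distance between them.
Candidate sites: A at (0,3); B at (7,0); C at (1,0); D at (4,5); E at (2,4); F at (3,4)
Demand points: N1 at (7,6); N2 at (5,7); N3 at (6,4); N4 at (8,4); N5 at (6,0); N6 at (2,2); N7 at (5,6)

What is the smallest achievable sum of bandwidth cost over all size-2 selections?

Open {B, D}.
  N1→D 4, N2→D 3, N3→D 3, N4→B 5, N5→B 1, N6→D 5, N7→D 2  ⇒ total 23.
Compare {C, D}: total 25.
Compare {D, E}: total 26.
No size-2 selection does better; minimum is 23.

23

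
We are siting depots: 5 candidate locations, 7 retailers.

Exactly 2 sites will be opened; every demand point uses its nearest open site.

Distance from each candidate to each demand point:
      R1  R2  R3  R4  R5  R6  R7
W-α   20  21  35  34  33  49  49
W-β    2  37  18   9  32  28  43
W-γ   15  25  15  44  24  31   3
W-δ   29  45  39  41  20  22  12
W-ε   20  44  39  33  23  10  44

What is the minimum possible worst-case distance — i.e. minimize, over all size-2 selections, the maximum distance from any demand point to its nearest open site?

Open {W-β, W-γ}.
  Farthest demand point is R6 at distance 28 (to W-β); all others are ≤ 28.
With {W-γ, W-ε} the worst case is 33.
With {W-α, W-γ} the worst case is 34.
No size-2 selection achieves below 28.

28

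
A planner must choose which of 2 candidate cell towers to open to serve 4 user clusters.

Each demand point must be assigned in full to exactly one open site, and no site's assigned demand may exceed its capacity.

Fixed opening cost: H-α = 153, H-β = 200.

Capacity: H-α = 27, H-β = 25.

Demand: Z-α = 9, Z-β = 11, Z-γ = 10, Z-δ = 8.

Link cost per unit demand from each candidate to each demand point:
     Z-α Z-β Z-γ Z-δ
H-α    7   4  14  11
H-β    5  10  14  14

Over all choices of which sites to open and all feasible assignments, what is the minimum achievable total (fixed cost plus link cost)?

Open {H-α, H-β}; cheapest assignment that respects the capacities:
  H-α (cap 27, load 19): Z-β, Z-δ — cost 11×4 + 8×11 = 132
  H-β (cap 25, load 19): Z-α, Z-γ — cost 9×5 + 10×14 = 185
  Shipping 317, fixed 353 → total 670.
  Any other capacity-feasible assignment to {H-α, H-β} ships for at least 317.
Total demand is 38 and no other set of sites has combined capacity ≥ 38, so {H-α, H-β} is the only feasible choice of open sites. Minimum: 670.

670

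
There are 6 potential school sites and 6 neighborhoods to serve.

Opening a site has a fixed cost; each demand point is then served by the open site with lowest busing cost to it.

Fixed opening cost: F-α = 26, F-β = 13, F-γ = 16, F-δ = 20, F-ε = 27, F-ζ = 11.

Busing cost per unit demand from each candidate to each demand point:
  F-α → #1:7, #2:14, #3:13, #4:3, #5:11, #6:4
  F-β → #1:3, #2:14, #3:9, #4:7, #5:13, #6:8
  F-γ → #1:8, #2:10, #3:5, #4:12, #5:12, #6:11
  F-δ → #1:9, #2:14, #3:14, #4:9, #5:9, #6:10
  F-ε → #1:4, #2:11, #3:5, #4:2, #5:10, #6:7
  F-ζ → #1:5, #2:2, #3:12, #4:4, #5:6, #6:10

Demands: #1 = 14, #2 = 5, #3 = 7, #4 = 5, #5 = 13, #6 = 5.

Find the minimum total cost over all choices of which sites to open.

Open {F-β, F-ε, F-ζ}: assign each demand point to its cheapest open site.
  #1→F-β 14×3=42, #2→F-ζ 5×2=10, #3→F-ε 7×5=35, #4→F-ε 5×2=10, #5→F-ζ 13×6=78, #6→F-ε 5×7=35
  busing cost 210, fixed 51 → total 261.
Compare {F-ε, F-ζ}: busing cost 224 + fixed 38 = 262.
Compare {F-β, F-γ, F-ζ}: busing cost 225 + fixed 40 = 265.
Compare {F-α, F-β, F-γ, F-ζ}: busing cost 200 + fixed 66 = 266.
All other subsets cost ≥ 262. Minimum total cost: 261.

261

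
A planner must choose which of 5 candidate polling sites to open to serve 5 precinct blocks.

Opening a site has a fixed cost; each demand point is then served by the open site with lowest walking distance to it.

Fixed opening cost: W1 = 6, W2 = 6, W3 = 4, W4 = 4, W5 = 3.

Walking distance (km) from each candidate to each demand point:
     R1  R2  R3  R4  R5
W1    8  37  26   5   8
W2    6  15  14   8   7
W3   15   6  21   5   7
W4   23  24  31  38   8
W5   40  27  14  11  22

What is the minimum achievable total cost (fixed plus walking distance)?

48

Open {W2, W3}: assign each demand point to its cheapest open site.
  R1→W2 6, R2→W3 6, R3→W2 14, R4→W3 5, R5→W2 7
  walking distance 38, fixed 10 → total 48.
Compare {W2, W3, W5}: walking distance 38 + fixed 13 = 51.
Compare {W2, W3, W4}: walking distance 38 + fixed 14 = 52.
Compare {W1, W3, W5}: walking distance 40 + fixed 13 = 53.
All other subsets cost ≥ 51. Minimum total cost: 48.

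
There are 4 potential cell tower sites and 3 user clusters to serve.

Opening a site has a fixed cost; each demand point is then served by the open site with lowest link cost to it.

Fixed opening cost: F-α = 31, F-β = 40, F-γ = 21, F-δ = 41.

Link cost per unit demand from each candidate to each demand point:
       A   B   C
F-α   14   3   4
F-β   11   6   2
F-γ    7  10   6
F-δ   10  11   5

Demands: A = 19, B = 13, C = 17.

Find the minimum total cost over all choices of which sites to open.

292

Open {F-α, F-γ}: assign each demand point to its cheapest open site.
  A→F-γ 19×7=133, B→F-α 13×3=39, C→F-α 17×4=68
  link cost 240, fixed 52 → total 292.
Compare {F-α, F-β, F-γ}: link cost 206 + fixed 92 = 298.
Compare {F-β, F-γ}: link cost 245 + fixed 61 = 306.
Compare {F-α, F-γ, F-δ}: link cost 240 + fixed 93 = 333.
All other subsets cost ≥ 298. Minimum total cost: 292.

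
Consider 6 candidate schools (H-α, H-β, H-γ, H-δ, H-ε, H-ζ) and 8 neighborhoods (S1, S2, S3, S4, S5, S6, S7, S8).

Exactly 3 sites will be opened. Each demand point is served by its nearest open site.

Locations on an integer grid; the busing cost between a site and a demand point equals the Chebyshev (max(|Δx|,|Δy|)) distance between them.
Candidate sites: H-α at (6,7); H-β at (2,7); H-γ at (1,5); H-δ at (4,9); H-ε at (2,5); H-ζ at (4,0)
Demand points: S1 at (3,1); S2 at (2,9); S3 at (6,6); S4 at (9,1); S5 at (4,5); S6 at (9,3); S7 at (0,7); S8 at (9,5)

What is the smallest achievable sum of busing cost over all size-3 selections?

Open {H-α, H-β, H-ζ}.
  S1→H-ζ 1, S2→H-β 2, S3→H-α 1, S4→H-ζ 5, S5→H-α 2, S6→H-α 4, S7→H-β 2, S8→H-α 3  ⇒ total 20.
Compare {H-α, H-γ, H-ζ}: total 22.
Compare {H-α, H-δ, H-ζ}: total 22.
No size-3 selection does better; minimum is 20.

20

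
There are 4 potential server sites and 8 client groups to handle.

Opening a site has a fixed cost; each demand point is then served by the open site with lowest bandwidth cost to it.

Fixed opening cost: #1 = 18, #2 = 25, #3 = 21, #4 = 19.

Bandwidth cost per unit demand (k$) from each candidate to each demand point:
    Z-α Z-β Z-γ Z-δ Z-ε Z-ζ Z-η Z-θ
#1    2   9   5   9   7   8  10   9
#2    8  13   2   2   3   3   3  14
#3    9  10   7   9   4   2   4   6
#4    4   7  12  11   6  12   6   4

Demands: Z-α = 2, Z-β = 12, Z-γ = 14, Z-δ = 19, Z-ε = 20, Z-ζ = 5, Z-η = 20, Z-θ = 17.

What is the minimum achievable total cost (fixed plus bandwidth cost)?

Open {#2, #4}: assign each demand point to its cheapest open site.
  Z-α→#4 2×4=8, Z-β→#4 12×7=84, Z-γ→#2 14×2=28, Z-δ→#2 19×2=38, Z-ε→#2 20×3=60, Z-ζ→#2 5×3=15, Z-η→#2 20×3=60, Z-θ→#4 17×4=68
  bandwidth cost 361, fixed 44 → total 405.
Compare {#1, #2, #4}: bandwidth cost 357 + fixed 62 = 419.
Compare {#2, #3, #4}: bandwidth cost 356 + fixed 65 = 421.
Compare {#1, #2, #3, #4}: bandwidth cost 352 + fixed 83 = 435.
All other subsets cost ≥ 419. Minimum total cost: 405.

405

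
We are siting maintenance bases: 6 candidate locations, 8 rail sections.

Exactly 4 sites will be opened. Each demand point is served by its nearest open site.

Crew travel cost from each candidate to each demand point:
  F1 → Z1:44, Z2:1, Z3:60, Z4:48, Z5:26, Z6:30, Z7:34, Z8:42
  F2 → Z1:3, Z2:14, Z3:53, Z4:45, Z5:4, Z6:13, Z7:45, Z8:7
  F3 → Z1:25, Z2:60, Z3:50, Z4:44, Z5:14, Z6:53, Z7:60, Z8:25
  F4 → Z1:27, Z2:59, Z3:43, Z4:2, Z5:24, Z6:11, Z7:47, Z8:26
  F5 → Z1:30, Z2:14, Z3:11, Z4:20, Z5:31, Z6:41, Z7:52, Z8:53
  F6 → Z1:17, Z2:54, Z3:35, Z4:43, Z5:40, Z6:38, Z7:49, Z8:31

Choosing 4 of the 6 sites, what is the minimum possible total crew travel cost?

Open {F1, F2, F4, F5}.
  Z1→F2 3, Z2→F1 1, Z3→F5 11, Z4→F4 2, Z5→F2 4, Z6→F4 11, Z7→F1 34, Z8→F2 7  ⇒ total 73.
Compare {F1, F2, F3, F5}: total 93.
Compare {F1, F2, F5, F6}: total 93.
No size-4 selection does better; minimum is 73.

73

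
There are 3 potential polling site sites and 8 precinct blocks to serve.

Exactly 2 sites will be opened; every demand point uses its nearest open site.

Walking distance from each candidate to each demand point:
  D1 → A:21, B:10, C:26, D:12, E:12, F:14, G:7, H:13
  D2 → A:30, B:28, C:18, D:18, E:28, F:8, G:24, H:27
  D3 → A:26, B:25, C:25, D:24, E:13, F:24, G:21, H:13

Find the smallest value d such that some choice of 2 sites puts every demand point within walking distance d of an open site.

Open {D1, D2}.
  Farthest demand point is A at walking distance 21 (to D1); all others are ≤ 21.
With {D1, D3} the worst case is 25.
With {D2, D3} the worst case is 26.
No size-2 selection achieves below 21.

21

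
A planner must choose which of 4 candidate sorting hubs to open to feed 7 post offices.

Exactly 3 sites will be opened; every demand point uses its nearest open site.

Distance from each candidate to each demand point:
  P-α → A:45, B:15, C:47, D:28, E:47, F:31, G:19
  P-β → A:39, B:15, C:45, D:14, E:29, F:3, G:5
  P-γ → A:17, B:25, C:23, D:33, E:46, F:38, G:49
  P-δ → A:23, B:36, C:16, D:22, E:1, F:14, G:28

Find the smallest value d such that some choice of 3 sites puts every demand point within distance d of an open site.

17

Open {P-β, P-γ, P-δ}.
  Farthest demand point is A at distance 17 (to P-γ); all others are ≤ 17.
With {P-α, P-γ, P-δ} the worst case is 22.
With {P-α, P-β, P-δ} the worst case is 23.
No size-3 selection achieves below 17.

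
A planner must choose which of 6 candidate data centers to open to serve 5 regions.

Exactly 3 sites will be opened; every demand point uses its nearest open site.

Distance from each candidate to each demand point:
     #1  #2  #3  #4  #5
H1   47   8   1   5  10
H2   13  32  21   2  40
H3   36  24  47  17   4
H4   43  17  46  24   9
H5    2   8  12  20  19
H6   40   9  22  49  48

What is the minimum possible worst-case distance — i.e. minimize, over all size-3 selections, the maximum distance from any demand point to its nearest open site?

Open {H1, H3, H5}.
  Farthest demand point is #2 at distance 8 (to H1); all others are ≤ 8.
With {H1, H4, H5} the worst case is 9.
With {H1, H2, H5} the worst case is 10.
No size-3 selection achieves below 8.

8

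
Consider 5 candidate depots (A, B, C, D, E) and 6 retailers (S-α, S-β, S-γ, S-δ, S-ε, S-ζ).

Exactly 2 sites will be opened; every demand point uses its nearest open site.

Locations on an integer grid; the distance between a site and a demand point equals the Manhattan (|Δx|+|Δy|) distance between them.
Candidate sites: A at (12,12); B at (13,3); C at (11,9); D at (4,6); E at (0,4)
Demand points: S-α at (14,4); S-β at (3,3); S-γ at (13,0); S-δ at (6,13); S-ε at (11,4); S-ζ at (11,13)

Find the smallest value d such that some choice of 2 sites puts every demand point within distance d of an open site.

10

Open {A, B}.
  Farthest demand point is S-β at distance 10 (to B); all others are ≤ 10.
With {B, C} the worst case is 10.
With {C, D} the worst case is 11.
No size-2 selection achieves below 10.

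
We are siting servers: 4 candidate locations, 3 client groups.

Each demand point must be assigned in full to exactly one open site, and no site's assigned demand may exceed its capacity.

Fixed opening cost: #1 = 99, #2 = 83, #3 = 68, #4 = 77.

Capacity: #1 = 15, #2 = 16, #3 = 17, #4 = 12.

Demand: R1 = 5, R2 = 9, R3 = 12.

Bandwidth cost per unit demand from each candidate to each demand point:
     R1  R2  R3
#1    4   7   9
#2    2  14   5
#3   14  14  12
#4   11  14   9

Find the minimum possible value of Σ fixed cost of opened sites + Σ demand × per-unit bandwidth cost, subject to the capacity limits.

Open {#1, #2}; cheapest assignment that respects the capacities:
  #1 (cap 15, load 14): R1, R2 — cost 5×4 + 9×7 = 83
  #2 (cap 16, load 12): R3 — cost 12×5 = 60
  Shipping 143, fixed 182 → total 325.
  Any other capacity-feasible assignment to {#1, #2} ships for at least 143.
Compare {#1, #4}: its best feasible assignment gives total 367.
Compare {#1, #2, #3}: its best feasible assignment gives total 393.
Every other set of open sites that can feasibly serve all demand totals ≥ 367 even under its best assignment. Minimum: 325.

325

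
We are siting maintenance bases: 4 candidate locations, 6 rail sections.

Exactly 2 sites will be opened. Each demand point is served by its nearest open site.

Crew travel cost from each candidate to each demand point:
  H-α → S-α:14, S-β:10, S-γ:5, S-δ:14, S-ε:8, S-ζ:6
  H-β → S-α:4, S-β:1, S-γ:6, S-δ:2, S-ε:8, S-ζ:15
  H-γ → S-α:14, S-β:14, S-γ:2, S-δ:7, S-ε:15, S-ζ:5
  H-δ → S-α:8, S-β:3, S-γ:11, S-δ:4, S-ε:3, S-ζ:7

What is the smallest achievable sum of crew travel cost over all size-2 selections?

22

Open {H-β, H-γ}.
  S-α→H-β 4, S-β→H-β 1, S-γ→H-γ 2, S-δ→H-β 2, S-ε→H-β 8, S-ζ→H-γ 5  ⇒ total 22.
Compare {H-β, H-δ}: total 23.
Compare {H-γ, H-δ}: total 25.
No size-2 selection does better; minimum is 22.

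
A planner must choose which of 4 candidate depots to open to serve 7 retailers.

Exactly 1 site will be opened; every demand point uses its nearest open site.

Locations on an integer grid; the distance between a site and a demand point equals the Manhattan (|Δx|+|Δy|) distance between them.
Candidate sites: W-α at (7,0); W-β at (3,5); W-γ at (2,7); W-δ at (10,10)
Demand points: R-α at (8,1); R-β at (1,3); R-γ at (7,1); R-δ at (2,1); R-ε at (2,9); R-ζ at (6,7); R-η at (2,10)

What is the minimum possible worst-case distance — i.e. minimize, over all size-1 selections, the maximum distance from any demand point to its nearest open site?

9

Open {W-β}.
  Farthest demand point is R-α at distance 9 (to W-β); all others are ≤ 9.
With {W-γ} the worst case is 12.
With {W-α} the worst case is 15.
No size-1 selection achieves below 9.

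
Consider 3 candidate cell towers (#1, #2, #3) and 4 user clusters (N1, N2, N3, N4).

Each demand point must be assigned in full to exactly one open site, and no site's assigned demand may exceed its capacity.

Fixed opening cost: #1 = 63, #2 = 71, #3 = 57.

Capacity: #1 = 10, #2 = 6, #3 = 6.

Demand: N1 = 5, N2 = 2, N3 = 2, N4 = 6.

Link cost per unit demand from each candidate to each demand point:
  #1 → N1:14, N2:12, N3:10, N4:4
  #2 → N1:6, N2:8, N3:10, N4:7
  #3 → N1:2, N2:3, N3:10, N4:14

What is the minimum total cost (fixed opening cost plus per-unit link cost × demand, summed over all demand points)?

198

Open {#1, #3}; cheapest assignment that respects the capacities:
  #1 (cap 10, load 10): N2, N3, N4 — cost 2×12 + 2×10 + 6×4 = 68
  #3 (cap 6, load 5): N1 — cost 5×2 = 10
  Shipping 78, fixed 120 → total 198.
  Any other capacity-feasible assignment to {#1, #3} ships for at least 78.
Compare {#1, #2}: its best feasible assignment gives total 232.
Compare {#1, #2, #3}: its best feasible assignment gives total 261.
Every other set of open sites that can feasibly serve all demand totals ≥ 232 even under its best assignment. Minimum: 198.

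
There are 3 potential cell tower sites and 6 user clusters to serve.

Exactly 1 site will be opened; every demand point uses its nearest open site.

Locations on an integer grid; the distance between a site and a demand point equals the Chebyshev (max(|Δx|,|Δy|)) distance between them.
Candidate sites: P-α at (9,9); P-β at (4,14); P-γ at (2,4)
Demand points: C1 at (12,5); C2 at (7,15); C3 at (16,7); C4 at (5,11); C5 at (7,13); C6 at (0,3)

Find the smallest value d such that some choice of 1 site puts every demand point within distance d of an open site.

Open {P-α}.
  Farthest demand point is C6 at distance 9 (to P-α); all others are ≤ 9.
With {P-β} the worst case is 12.
With {P-γ} the worst case is 14.
No size-1 selection achieves below 9.

9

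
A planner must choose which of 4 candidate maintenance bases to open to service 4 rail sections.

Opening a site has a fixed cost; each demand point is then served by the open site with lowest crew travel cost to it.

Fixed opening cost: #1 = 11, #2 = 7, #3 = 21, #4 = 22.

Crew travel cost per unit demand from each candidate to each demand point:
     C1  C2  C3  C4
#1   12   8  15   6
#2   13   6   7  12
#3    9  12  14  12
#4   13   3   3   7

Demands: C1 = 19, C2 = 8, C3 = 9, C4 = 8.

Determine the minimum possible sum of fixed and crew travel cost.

321

Open {#3, #4}: assign each demand point to its cheapest open site.
  C1→#3 19×9=171, C2→#4 8×3=24, C3→#4 9×3=27, C4→#4 8×7=56
  crew travel cost 278, fixed 43 → total 321.
Compare {#1, #3, #4}: crew travel cost 270 + fixed 54 = 324.
Compare {#2, #3, #4}: crew travel cost 278 + fixed 50 = 328.
Compare {#1, #2, #3, #4}: crew travel cost 270 + fixed 61 = 331.
All other subsets cost ≥ 324. Minimum total cost: 321.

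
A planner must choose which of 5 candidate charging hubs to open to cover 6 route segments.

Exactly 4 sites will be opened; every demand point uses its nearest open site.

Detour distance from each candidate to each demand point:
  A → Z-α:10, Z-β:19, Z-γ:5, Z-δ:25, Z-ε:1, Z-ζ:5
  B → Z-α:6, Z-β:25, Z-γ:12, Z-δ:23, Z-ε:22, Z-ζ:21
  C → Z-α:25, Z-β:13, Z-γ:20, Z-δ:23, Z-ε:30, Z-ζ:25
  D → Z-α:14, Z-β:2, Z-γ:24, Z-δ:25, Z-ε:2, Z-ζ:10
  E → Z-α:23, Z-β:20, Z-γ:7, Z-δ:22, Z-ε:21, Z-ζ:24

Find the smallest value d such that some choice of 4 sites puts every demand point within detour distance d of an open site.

Open {A, B, C, E}.
  Farthest demand point is Z-δ at detour distance 22 (to E); all others are ≤ 22.
With {A, B, D, E} the worst case is 22.
With {A, C, D, E} the worst case is 22.
No size-4 selection achieves below 22.

22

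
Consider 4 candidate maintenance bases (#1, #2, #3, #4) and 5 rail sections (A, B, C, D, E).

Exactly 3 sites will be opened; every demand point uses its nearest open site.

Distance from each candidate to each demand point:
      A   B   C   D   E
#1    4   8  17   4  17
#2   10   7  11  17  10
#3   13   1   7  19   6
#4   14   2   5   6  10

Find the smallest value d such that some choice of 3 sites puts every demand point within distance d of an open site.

6

Open {#1, #3, #4}.
  Farthest demand point is E at distance 6 (to #3); all others are ≤ 6.
With {#1, #2, #3} the worst case is 7.
With {#1, #2, #4} the worst case is 10.
No size-3 selection achieves below 6.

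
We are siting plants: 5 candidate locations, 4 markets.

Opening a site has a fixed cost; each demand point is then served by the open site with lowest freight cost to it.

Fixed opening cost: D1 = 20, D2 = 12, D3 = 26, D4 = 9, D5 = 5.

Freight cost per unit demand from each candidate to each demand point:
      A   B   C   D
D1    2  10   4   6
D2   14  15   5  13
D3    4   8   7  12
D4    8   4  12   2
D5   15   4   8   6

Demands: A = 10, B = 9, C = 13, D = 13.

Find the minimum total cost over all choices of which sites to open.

163

Open {D1, D4}: assign each demand point to its cheapest open site.
  A→D1 10×2=20, B→D4 9×4=36, C→D1 13×4=52, D→D4 13×2=26
  freight cost 134, fixed 29 → total 163.
Compare {D1, D4, D5}: freight cost 134 + fixed 34 = 168.
Compare {D1, D2, D4}: freight cost 134 + fixed 41 = 175.
Compare {D1, D2, D4, D5}: freight cost 134 + fixed 46 = 180.
All other subsets cost ≥ 168. Minimum total cost: 163.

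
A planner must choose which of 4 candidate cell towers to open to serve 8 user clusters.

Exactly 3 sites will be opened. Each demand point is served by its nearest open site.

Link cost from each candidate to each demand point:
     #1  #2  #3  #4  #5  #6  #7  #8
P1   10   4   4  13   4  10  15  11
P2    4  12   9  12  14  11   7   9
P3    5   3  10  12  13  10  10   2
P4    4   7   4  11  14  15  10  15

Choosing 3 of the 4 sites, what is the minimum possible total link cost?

46

Open {P1, P2, P3}.
  #1→P2 4, #2→P3 3, #3→P1 4, #4→P2 12, #5→P1 4, #6→P1 10, #7→P2 7, #8→P3 2  ⇒ total 46.
Compare {P1, P3, P4}: total 48.
Compare {P1, P2, P4}: total 53.
No size-3 selection does better; minimum is 46.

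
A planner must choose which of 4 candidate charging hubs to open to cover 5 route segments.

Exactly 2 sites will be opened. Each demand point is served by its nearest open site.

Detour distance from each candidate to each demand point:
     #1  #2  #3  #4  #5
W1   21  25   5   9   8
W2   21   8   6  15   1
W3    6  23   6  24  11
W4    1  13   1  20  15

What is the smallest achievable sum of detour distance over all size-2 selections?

26

Open {W2, W4}.
  #1→W4 1, #2→W2 8, #3→W4 1, #4→W2 15, #5→W2 1  ⇒ total 26.
Compare {W1, W4}: total 32.
Compare {W2, W3}: total 36.
No size-2 selection does better; minimum is 26.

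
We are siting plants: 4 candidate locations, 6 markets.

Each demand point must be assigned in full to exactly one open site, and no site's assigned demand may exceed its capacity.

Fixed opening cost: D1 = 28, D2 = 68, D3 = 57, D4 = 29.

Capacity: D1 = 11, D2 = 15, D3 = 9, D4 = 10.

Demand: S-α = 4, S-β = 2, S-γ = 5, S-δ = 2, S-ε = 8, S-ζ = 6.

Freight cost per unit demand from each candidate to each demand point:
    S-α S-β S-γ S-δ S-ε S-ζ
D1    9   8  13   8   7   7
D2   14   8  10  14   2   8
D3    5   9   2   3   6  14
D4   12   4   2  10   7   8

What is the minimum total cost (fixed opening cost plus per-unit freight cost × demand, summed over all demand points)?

Open {D1, D2, D4}; cheapest assignment that respects the capacities:
  D1 (cap 11, load 10): S-α, S-ζ — cost 4×9 + 6×7 = 78
  D2 (cap 15, load 8): S-ε — cost 8×2 = 16
  D4 (cap 10, load 9): S-β, S-γ, S-δ — cost 2×4 + 5×2 + 2×10 = 38
  Shipping 132, fixed 125 → total 257.
  Any other capacity-feasible assignment to {D1, D2, D4} ships for at least 132.
Compare {D2, D3, D4}: its best feasible assignment gives total 262.
Compare {D1, D3, D4}: its best feasible assignment gives total 266.
Every other set of open sites that can feasibly serve all demand totals ≥ 262 even under its best assignment. Minimum: 257.

257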